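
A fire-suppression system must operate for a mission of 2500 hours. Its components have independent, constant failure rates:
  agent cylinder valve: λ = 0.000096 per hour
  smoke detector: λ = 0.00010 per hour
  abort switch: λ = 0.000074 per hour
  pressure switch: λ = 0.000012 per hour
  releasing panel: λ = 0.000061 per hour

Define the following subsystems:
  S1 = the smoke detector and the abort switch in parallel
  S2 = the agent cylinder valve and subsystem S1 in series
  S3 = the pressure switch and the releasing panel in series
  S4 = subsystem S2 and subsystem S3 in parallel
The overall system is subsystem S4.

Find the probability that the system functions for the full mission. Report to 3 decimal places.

0.960

R(agent cylinder valve) = exp(−0.000096 × 2500) = 0.78663
R(smoke detector) = exp(−0.00010 × 2500) = 0.77880
R(abort switch) = exp(−0.000074 × 2500) = 0.83110
R(pressure switch) = exp(−0.000012 × 2500) = 0.97045
R(releasing panel) = exp(−0.000061 × 2500) = 0.85856
Parallel (smoke detector and abort switch): 1 − (1 − 0.77880)(1 − 0.83110) = 0.96264
Series (agent cylinder valve and [0.96264]): 0.78663 × 0.96264 = 0.75724
Series (pressure switch and releasing panel): 0.97045 × 0.85856 = 0.83319
Parallel ([0.75724] and [0.83319]): 1 − (1 − 0.75724)(1 − 0.83319) = 0.960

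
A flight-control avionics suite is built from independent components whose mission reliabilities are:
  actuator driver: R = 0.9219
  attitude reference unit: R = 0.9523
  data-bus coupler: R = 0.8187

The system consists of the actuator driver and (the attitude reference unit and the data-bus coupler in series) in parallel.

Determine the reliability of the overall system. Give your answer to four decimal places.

Series (attitude reference unit and data-bus coupler): 0.952300 × 0.818700 = 0.779648
Parallel (actuator driver and [0.779648]): 1 − (1 − 0.921900)(1 − 0.779648) = 0.9828

0.9828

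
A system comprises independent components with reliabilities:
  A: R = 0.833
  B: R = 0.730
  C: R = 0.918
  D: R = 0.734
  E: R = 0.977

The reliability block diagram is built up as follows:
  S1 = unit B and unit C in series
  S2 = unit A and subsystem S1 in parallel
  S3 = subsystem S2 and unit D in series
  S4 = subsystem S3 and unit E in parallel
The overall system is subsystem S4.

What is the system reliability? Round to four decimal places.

Series (B and C): 0.730000 × 0.918000 = 0.670140
Parallel (A and [0.670140]): 1 − (1 − 0.833000)(1 − 0.670140) = 0.944913
Series ([0.944913] and D): 0.944913 × 0.734000 = 0.693566
Parallel ([0.693566] and E): 1 − (1 − 0.693566)(1 − 0.977000) = 0.9930

0.9930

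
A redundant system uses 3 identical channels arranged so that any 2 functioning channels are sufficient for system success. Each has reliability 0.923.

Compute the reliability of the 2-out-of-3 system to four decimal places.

0.9831

R = Σ_{i=2}^{3} C(3,i) p^i (1−p)^{3−i} with p = 0.923
C(3,2)·0.923^2·0.077^1 = 0.196796
C(3,3)·0.923^3·0.077^0 = 0.786330
Sum = 0.9831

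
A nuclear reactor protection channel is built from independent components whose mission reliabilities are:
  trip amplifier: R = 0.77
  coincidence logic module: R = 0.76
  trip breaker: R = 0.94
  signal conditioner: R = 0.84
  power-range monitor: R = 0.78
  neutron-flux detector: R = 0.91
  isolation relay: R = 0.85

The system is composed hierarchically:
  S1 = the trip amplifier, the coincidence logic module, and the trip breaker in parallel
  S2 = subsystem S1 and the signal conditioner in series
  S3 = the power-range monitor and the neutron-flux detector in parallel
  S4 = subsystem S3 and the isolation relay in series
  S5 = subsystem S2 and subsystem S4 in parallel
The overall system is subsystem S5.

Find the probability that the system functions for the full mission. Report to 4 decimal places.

0.9728

Parallel (trip amplifier, coincidence logic module, and trip breaker): 1 − (1 − 0.770000)(1 − 0.760000)(1 − 0.940000) = 0.996688
Series ([0.996688] and signal conditioner): 0.996688 × 0.840000 = 0.837218
Parallel (power-range monitor and neutron-flux detector): 1 − (1 − 0.780000)(1 − 0.910000) = 0.980200
Series ([0.980200] and isolation relay): 0.980200 × 0.850000 = 0.833170
Parallel ([0.837218] and [0.833170]): 1 − (1 − 0.837218)(1 − 0.833170) = 0.9728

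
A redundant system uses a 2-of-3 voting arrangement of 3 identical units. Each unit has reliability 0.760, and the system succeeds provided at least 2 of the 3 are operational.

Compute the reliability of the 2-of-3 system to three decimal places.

R = Σ_{i=2}^{3} C(3,i) p^i (1−p)^{3−i} with p = 0.760
C(3,2)·0.760^2·0.240^1 = 0.41587
C(3,3)·0.760^3·0.240^0 = 0.43898
Sum = 0.855

0.855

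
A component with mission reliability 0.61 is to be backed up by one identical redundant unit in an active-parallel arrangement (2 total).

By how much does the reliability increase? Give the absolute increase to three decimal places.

R_before = 0.61
R_after = 1 − (1 − 0.61)^2 = 0.848
ΔR = 0.848 − 0.61 = 0.238

0.238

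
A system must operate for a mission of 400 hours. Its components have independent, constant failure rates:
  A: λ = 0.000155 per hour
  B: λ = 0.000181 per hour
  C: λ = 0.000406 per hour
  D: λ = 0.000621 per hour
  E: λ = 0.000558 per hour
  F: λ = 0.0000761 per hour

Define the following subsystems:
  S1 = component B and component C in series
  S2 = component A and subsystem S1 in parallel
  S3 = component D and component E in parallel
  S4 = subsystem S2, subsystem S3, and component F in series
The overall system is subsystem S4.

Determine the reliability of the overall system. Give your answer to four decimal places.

R(A) = exp(−0.000155 × 400) = 0.939883
R(B) = exp(−0.000181 × 400) = 0.930159
R(C) = exp(−0.000406 × 400) = 0.850101
R(D) = exp(−0.000621 × 400) = 0.780048
R(E) = exp(−0.000558 × 400) = 0.799955
R(F) = exp(−0.0000761 × 400) = 0.970019
Series (B and C): 0.930159 × 0.850101 = 0.790729
Parallel (A and [0.790729]): 1 − (1 − 0.939883)(1 − 0.790729) = 0.987419
Parallel (D and E): 1 − (1 − 0.780048)(1 − 0.799955) = 0.956000
Series ([0.987419], [0.956000], and F): 0.987419 × 0.956000 × 0.970019 = 0.9157

0.9157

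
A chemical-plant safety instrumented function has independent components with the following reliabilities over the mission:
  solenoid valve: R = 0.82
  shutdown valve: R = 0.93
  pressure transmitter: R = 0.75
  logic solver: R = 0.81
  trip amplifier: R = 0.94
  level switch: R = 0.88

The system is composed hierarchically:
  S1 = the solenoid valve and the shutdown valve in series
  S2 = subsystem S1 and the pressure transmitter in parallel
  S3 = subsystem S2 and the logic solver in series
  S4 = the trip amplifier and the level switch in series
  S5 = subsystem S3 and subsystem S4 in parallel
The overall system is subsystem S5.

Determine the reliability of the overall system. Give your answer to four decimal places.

0.9589

Series (solenoid valve and shutdown valve): 0.820000 × 0.930000 = 0.762600
Parallel ([0.762600] and pressure transmitter): 1 − (1 − 0.762600)(1 − 0.750000) = 0.940650
Series ([0.940650] and logic solver): 0.940650 × 0.810000 = 0.761927
Series (trip amplifier and level switch): 0.940000 × 0.880000 = 0.827200
Parallel ([0.761927] and [0.827200]): 1 − (1 − 0.761927)(1 − 0.827200) = 0.9589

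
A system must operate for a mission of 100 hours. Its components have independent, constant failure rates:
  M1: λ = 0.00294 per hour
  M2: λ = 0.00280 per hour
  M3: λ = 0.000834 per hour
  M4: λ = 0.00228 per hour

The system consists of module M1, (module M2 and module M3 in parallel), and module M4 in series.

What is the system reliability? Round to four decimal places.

0.5817

R(M1) = exp(−0.00294 × 100) = 0.745276
R(M2) = exp(−0.00280 × 100) = 0.755784
R(M3) = exp(−0.000834 × 100) = 0.919983
R(M4) = exp(−0.00228 × 100) = 0.796124
Parallel (M2 and M3): 1 − (1 − 0.755784)(1 − 0.919983) = 0.980459
Series (M1, [0.980459], and M4): 0.745276 × 0.980459 × 0.796124 = 0.5817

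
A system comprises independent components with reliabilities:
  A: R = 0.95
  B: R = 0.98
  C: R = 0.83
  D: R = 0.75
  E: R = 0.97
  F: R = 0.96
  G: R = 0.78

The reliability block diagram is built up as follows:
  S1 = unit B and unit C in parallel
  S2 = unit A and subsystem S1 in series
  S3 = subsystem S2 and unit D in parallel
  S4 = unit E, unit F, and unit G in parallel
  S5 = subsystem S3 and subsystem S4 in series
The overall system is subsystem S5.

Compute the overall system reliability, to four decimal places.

0.9864

Parallel (B and C): 1 − (1 − 0.980000)(1 − 0.830000) = 0.996600
Series (A and [0.996600]): 0.950000 × 0.996600 = 0.946770
Parallel ([0.946770] and D): 1 − (1 − 0.946770)(1 − 0.750000) = 0.986693
Parallel (E, F, and G): 1 − (1 − 0.970000)(1 − 0.960000)(1 − 0.780000) = 0.999736
Series ([0.986693] and [0.999736]): 0.986693 × 0.999736 = 0.9864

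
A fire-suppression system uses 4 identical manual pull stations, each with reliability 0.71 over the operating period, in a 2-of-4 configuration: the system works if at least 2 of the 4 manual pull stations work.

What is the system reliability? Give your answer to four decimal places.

R = Σ_{i=2}^{4} C(4,i) p^i (1−p)^{4−i} with p = 0.71
C(4,2)·0.71^2·0.29^2 = 0.254369
C(4,3)·0.71^3·0.29^1 = 0.415177
C(4,4)·0.71^4·0.29^0 = 0.254117
Sum = 0.9237

0.9237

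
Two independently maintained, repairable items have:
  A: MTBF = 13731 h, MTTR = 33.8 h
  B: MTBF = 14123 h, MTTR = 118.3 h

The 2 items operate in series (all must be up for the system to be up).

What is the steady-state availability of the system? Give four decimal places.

0.9893

A(A) = MTBF/(MTBF+MTTR) = 13731/(13731+33.8) = 0.997544
A(B) = MTBF/(MTBF+MTTR) = 14123/(14123+118.3) = 0.991693
Series availability: 0.997544 × 0.991693 = 0.9893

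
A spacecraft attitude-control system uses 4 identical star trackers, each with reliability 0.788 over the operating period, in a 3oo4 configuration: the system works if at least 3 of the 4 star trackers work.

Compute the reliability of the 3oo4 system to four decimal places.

R = Σ_{i=3}^{4} C(4,i) p^i (1−p)^{4−i} with p = 0.788
C(4,3)·0.788^3·0.212^1 = 0.414930
C(4,4)·0.788^4·0.212^0 = 0.385571
Sum = 0.8005

0.8005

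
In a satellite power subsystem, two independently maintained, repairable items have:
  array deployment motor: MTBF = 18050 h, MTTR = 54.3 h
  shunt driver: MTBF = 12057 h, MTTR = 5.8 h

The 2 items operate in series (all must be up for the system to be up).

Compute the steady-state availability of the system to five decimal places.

0.99652

A(array deployment motor) = MTBF/(MTBF+MTTR) = 18050/(18050+54.3) = 0.997001
A(shunt driver) = MTBF/(MTBF+MTTR) = 12057/(12057+5.8) = 0.999519
Series availability: 0.997001 × 0.999519 = 0.99652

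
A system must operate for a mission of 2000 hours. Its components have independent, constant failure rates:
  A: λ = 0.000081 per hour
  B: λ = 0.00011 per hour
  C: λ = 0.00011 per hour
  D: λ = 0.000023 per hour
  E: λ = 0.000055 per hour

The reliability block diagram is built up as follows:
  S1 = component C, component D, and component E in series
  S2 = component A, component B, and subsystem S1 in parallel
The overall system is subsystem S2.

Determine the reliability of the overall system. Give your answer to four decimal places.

R(A) = exp(−0.000081 × 2000) = 0.850441
R(B) = exp(−0.00011 × 2000) = 0.802519
R(C) = exp(−0.00011 × 2000) = 0.802519
R(D) = exp(−0.000023 × 2000) = 0.955042
R(E) = exp(−0.000055 × 2000) = 0.895834
Series (C, D, and E): 0.802519 × 0.955042 × 0.895834 = 0.686602
Parallel (A, B, and [0.686602]): 1 − (1 − 0.850441)(1 − 0.802519)(1 − 0.686602) = 0.9907

0.9907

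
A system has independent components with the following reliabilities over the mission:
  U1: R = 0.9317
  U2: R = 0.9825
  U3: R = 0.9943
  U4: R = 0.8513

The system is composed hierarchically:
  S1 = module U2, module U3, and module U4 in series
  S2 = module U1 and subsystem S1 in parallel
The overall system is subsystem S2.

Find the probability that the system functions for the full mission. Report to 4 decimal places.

0.9885

Series (U2, U3, and U4): 0.982500 × 0.994300 × 0.851300 = 0.831635
Parallel (U1 and [0.831635]): 1 − (1 − 0.931700)(1 − 0.831635) = 0.9885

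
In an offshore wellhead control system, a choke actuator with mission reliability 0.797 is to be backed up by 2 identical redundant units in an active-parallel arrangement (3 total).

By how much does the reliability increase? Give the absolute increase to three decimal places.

R_before = 0.797
R_after = 1 − (1 − 0.797)^3 = 0.992
ΔR = 0.992 − 0.797 = 0.195

0.195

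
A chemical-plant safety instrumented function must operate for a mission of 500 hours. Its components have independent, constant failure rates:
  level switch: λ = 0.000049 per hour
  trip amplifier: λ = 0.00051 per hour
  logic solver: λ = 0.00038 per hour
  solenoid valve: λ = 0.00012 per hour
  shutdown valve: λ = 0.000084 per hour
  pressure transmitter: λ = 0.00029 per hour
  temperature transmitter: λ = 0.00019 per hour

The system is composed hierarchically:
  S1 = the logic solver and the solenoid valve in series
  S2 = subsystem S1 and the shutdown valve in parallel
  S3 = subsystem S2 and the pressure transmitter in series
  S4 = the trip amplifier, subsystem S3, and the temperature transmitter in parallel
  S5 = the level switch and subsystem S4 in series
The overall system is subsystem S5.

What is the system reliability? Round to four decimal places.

0.9730

R(level switch) = exp(−0.000049 × 500) = 0.975798
R(trip amplifier) = exp(−0.00051 × 500) = 0.774916
R(logic solver) = exp(−0.00038 × 500) = 0.826959
R(solenoid valve) = exp(−0.00012 × 500) = 0.941765
R(shutdown valve) = exp(−0.000084 × 500) = 0.958870
R(pressure transmitter) = exp(−0.00029 × 500) = 0.865022
R(temperature transmitter) = exp(−0.00019 × 500) = 0.909373
Series (logic solver and solenoid valve): 0.826959 × 0.941765 = 0.778801
Parallel ([0.778801] and shutdown valve): 1 − (1 − 0.778801)(1 − 0.958870) = 0.990902
Series ([0.990902] and pressure transmitter): 0.990902 × 0.865022 = 0.857152
Parallel (trip amplifier, [0.857152], and temperature transmitter): 1 − (1 − 0.774916)(1 − 0.857152)(1 − 0.909373) = 0.997086
Series (level switch and [0.997086]): 0.975798 × 0.997086 = 0.9730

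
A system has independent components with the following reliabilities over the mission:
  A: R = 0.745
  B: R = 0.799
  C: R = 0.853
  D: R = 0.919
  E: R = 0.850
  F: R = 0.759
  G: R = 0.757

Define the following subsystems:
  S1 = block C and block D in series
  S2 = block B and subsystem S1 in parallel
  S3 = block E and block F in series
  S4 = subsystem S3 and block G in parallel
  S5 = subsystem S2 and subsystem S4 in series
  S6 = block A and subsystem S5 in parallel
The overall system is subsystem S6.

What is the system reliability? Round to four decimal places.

0.9679

Series (C and D): 0.853000 × 0.919000 = 0.783907
Parallel (B and [0.783907]): 1 − (1 − 0.799000)(1 − 0.783907) = 0.956565
Series (E and F): 0.850000 × 0.759000 = 0.645150
Parallel ([0.645150] and G): 1 − (1 − 0.645150)(1 − 0.757000) = 0.913771
Series ([0.956565] and [0.913771]): 0.956565 × 0.913771 = 0.874081
Parallel (A and [0.874081]): 1 − (1 − 0.745000)(1 − 0.874081) = 0.9679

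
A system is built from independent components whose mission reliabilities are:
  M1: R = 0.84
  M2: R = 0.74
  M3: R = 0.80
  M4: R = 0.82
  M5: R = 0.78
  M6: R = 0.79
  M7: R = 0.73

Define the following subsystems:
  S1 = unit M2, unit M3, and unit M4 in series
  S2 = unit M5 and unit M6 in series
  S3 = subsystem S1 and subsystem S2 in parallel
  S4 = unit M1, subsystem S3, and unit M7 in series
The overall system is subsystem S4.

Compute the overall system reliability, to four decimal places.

Series (M2, M3, and M4): 0.740000 × 0.800000 × 0.820000 = 0.485440
Series (M5 and M6): 0.780000 × 0.790000 = 0.616200
Parallel ([0.485440] and [0.616200]): 1 − (1 − 0.485440)(1 − 0.616200) = 0.802512
Series (M1, [0.802512], and M7): 0.840000 × 0.802512 × 0.730000 = 0.4921

0.4921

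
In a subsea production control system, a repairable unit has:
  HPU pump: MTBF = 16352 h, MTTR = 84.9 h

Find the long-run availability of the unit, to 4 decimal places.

0.9948

A(HPU pump) = MTBF/(MTBF+MTTR) = 16352/(16352+84.9) = 0.9948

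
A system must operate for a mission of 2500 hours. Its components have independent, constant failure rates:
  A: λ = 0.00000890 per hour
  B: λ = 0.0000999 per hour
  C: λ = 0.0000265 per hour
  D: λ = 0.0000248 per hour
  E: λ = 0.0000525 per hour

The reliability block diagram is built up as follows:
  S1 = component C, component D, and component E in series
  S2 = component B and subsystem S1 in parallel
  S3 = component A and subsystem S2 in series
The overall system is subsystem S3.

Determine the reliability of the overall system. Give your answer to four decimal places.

0.9286

R(A) = exp(−0.00000890 × 2500) = 0.977996
R(B) = exp(−0.0000999 × 2500) = 0.778996
R(C) = exp(−0.0000265 × 2500) = 0.935897
R(D) = exp(−0.0000248 × 2500) = 0.939883
R(E) = exp(−0.0000525 × 2500) = 0.876998
Series (C, D, and E): 0.935897 × 0.939883 × 0.876998 = 0.771437
Parallel (B and [0.771437]): 1 − (1 − 0.778996)(1 − 0.771437) = 0.949487
Series (A and [0.949487]): 0.977996 × 0.949487 = 0.9286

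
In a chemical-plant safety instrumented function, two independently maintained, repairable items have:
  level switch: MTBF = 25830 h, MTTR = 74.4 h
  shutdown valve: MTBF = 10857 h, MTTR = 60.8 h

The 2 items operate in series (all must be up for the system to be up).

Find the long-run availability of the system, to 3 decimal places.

A(level switch) = MTBF/(MTBF+MTTR) = 25830/(25830+74.4) = 0.997128
A(shutdown valve) = MTBF/(MTBF+MTTR) = 10857/(10857+60.8) = 0.994431
Series availability: 0.997128 × 0.994431 = 0.992

0.992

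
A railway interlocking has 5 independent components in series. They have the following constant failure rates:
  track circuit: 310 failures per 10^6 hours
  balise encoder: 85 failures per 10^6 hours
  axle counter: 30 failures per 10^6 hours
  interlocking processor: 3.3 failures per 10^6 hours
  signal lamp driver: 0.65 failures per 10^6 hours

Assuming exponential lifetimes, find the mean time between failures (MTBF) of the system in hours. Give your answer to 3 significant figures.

2330

Series of exponential components: λ_sys = Σ λ_i
λ_sys = 0.00031 + 0.000085 + 0.000030 + 0.0000033 + 0.00000065 = 4.2895e-04 /h
MTBF = 1 / λ_sys = 2330 h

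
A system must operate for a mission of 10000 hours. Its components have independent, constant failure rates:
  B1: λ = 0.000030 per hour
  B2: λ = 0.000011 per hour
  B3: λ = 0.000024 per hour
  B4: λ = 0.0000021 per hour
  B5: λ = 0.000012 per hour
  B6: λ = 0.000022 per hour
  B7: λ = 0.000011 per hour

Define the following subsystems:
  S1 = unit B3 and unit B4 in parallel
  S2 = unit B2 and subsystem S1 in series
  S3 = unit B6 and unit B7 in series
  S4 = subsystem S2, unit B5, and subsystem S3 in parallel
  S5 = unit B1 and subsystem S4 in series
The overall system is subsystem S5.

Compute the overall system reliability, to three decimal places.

R(B1) = exp(−0.000030 × 10000) = 0.74082
R(B2) = exp(−0.000011 × 10000) = 0.89583
R(B3) = exp(−0.000024 × 10000) = 0.78663
R(B4) = exp(−0.0000021 × 10000) = 0.97922
R(B5) = exp(−0.000012 × 10000) = 0.88692
R(B6) = exp(−0.000022 × 10000) = 0.80252
R(B7) = exp(−0.000011 × 10000) = 0.89583
Parallel (B3 and B4): 1 − (1 − 0.78663)(1 − 0.97922) = 0.99557
Series (B2 and [0.99557]): 0.89583 × 0.99557 = 0.89186
Series (B6 and B7): 0.80252 × 0.89583 = 0.71892
Parallel ([0.89186], B5, and [0.71892]): 1 − (1 − 0.89186)(1 − 0.88692)(1 − 0.71892) = 0.99656
Series (B1 and [0.99656]): 0.74082 × 0.99656 = 0.738

0.738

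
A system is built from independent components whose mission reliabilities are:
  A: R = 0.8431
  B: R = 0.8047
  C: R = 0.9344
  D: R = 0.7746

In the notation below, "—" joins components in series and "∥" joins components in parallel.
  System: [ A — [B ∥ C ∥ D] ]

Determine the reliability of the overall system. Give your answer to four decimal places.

0.8407

Parallel (B, C, and D): 1 − (1 − 0.804700)(1 − 0.934400)(1 − 0.774600) = 0.997112
Series (A and [0.997112]): 0.843100 × 0.997112 = 0.8407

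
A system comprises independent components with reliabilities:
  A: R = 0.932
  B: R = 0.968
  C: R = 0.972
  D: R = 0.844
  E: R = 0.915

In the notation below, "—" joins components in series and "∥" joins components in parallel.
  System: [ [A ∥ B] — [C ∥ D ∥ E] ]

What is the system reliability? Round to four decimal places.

0.9975

Parallel (A and B): 1 − (1 − 0.932000)(1 − 0.968000) = 0.997824
Parallel (C, D, and E): 1 − (1 − 0.972000)(1 − 0.844000)(1 − 0.915000) = 0.999629
Series ([0.997824] and [0.999629]): 0.997824 × 0.999629 = 0.9975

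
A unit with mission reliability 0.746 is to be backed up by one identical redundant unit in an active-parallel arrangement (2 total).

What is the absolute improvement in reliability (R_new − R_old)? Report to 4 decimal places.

R_before = 0.746
R_after = 1 − (1 − 0.746)^2 = 0.9355
ΔR = 0.9355 − 0.746 = 0.1895

0.1895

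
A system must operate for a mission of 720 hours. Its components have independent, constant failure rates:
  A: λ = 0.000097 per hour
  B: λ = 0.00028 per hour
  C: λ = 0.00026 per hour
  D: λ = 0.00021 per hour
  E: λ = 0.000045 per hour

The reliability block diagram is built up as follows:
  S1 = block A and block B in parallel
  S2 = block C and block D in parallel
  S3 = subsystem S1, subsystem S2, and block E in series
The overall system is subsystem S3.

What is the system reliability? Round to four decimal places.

R(A) = exp(−0.000097 × 720) = 0.932543
R(B) = exp(−0.00028 × 720) = 0.817422
R(C) = exp(−0.00026 × 720) = 0.829278
R(D) = exp(−0.00021 × 720) = 0.859676
R(E) = exp(−0.000045 × 720) = 0.968119
Parallel (A and B): 1 − (1 − 0.932543)(1 − 0.817422) = 0.987684
Parallel (C and D): 1 − (1 − 0.829278)(1 − 0.859676) = 0.976044
Series ([0.987684], [0.976044], and E): 0.987684 × 0.976044 × 0.968119 = 0.9333

0.9333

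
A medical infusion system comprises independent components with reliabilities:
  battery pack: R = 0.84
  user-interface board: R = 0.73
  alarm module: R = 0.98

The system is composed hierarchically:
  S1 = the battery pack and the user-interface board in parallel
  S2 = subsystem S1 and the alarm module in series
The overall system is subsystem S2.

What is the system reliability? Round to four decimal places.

Parallel (battery pack and user-interface board): 1 − (1 − 0.840000)(1 − 0.730000) = 0.956800
Series ([0.956800] and alarm module): 0.956800 × 0.980000 = 0.9377

0.9377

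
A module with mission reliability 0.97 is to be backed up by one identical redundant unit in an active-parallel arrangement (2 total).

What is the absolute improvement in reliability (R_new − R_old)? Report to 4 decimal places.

0.0291

R_before = 0.97
R_after = 1 − (1 − 0.97)^2 = 0.9991
ΔR = 0.9991 − 0.97 = 0.0291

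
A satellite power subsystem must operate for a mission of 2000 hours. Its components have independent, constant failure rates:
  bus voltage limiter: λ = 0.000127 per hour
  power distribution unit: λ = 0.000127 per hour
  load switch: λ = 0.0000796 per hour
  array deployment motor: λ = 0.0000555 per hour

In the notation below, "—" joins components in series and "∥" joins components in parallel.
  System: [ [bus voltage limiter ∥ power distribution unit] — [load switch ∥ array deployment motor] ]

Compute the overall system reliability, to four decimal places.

0.9350

R(bus voltage limiter) = exp(−0.000127 × 2000) = 0.775692
R(power distribution unit) = exp(−0.000127 × 2000) = 0.775692
R(load switch) = exp(−0.0000796 × 2000) = 0.852826
R(array deployment motor) = exp(−0.0000555 × 2000) = 0.894939
Parallel (bus voltage limiter and power distribution unit): 1 − (1 − 0.775692)(1 − 0.775692) = 0.949686
Parallel (load switch and array deployment motor): 1 − (1 − 0.852826)(1 − 0.894939) = 0.984538
Series ([0.949686] and [0.984538]): 0.949686 × 0.984538 = 0.9350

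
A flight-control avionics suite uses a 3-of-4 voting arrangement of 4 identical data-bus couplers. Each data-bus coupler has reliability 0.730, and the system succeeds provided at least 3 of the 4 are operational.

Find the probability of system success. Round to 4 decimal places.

0.7041

R = Σ_{i=3}^{4} C(4,i) p^i (1−p)^{4−i} with p = 0.730
C(4,3)·0.730^3·0.270^1 = 0.420138
C(4,4)·0.730^4·0.270^0 = 0.283982
Sum = 0.7041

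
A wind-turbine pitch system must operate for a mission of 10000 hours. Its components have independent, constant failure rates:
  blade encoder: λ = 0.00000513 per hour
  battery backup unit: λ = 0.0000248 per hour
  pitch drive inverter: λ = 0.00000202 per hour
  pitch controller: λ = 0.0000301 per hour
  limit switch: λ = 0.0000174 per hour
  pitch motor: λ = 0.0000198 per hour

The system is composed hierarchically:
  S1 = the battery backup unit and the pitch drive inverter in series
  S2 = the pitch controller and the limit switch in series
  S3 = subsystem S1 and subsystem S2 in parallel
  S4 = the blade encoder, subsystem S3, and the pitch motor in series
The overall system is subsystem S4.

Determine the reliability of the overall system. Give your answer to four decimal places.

R(blade encoder) = exp(−0.00000513 × 10000) = 0.949994
R(battery backup unit) = exp(−0.0000248 × 10000) = 0.780360
R(pitch drive inverter) = exp(−0.00000202 × 10000) = 0.980003
R(pitch controller) = exp(−0.0000301 × 10000) = 0.740078
R(limit switch) = exp(−0.0000174 × 10000) = 0.840297
R(pitch motor) = exp(−0.0000198 × 10000) = 0.820370
Series (battery backup unit and pitch drive inverter): 0.780360 × 0.980003 = 0.764755
Series (pitch controller and limit switch): 0.740078 × 0.840297 = 0.621885
Parallel ([0.764755] and [0.621885]): 1 − (1 − 0.764755)(1 − 0.621885) = 0.911050
Series (blade encoder, [0.911050], and pitch motor): 0.949994 × 0.911050 × 0.820370 = 0.7100

0.7100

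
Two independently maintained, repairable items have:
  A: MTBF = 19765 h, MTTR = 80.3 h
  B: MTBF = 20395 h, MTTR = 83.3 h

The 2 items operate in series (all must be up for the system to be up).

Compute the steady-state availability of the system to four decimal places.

A(A) = MTBF/(MTBF+MTTR) = 19765/(19765+80.3) = 0.995954
A(B) = MTBF/(MTBF+MTTR) = 20395/(20395+83.3) = 0.995932
Series availability: 0.995954 × 0.995932 = 0.9919

0.9919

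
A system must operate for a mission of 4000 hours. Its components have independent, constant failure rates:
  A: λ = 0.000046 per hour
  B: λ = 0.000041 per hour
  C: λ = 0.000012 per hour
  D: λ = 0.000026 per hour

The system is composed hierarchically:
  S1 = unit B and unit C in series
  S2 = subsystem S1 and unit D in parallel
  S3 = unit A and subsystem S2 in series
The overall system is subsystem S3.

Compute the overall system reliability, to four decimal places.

R(A) = exp(−0.000046 × 4000) = 0.831936
R(B) = exp(−0.000041 × 4000) = 0.848742
R(C) = exp(−0.000012 × 4000) = 0.953134
R(D) = exp(−0.000026 × 4000) = 0.901225
Series (B and C): 0.848742 × 0.953134 = 0.808965
Parallel ([0.808965] and D): 1 − (1 − 0.808965)(1 − 0.901225) = 0.981131
Series (A and [0.981131]): 0.831936 × 0.981131 = 0.8162

0.8162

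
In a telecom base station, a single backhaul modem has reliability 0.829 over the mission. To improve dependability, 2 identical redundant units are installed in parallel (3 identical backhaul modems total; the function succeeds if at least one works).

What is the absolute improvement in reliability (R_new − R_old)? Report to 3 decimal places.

0.166

R_before = 0.829
R_after = 1 − (1 − 0.829)^3 = 0.995
ΔR = 0.995 − 0.829 = 0.166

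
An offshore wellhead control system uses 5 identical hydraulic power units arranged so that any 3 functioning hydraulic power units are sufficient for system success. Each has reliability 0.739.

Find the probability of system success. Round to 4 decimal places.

0.8845

R = Σ_{i=3}^{5} C(5,i) p^i (1−p)^{5−i} with p = 0.739
C(5,3)·0.739^3·0.261^2 = 0.274925
C(5,4)·0.739^4·0.261^1 = 0.389214
C(5,5)·0.739^5·0.261^0 = 0.220405
Sum = 0.8845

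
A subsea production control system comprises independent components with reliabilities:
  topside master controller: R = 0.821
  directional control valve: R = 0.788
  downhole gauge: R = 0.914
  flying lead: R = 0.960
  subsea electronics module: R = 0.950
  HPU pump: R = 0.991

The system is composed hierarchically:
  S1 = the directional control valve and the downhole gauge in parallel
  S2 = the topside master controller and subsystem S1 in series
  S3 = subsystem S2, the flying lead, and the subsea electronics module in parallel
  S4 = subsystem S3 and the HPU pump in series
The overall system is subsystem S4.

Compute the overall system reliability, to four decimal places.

Parallel (directional control valve and downhole gauge): 1 − (1 − 0.788000)(1 − 0.914000) = 0.981768
Series (topside master controller and [0.981768]): 0.821000 × 0.981768 = 0.806032
Parallel ([0.806032], flying lead, and subsea electronics module): 1 − (1 − 0.806032)(1 − 0.960000)(1 − 0.950000) = 0.999612
Series ([0.999612] and HPU pump): 0.999612 × 0.991000 = 0.9906

0.9906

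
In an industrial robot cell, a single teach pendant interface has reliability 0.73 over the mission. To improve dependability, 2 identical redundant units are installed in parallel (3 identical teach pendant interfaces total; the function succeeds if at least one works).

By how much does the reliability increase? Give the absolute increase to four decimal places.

R_before = 0.73
R_after = 1 − (1 − 0.73)^3 = 0.9803
ΔR = 0.9803 − 0.73 = 0.2503

0.2503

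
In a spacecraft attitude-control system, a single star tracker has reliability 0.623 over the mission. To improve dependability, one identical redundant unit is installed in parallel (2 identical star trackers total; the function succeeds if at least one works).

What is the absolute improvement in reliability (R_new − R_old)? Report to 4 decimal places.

R_before = 0.623
R_after = 1 − (1 − 0.623)^2 = 0.8579
ΔR = 0.8579 − 0.623 = 0.2349

0.2349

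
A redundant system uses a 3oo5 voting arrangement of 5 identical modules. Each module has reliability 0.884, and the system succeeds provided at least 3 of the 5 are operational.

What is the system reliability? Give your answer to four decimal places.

R = Σ_{i=3}^{5} C(5,i) p^i (1−p)^{5−i} with p = 0.884
C(5,3)·0.884^3·0.116^2 = 0.092955
C(5,4)·0.884^4·0.116^1 = 0.354191
C(5,5)·0.884^5·0.116^0 = 0.539835
Sum = 0.9870

0.9870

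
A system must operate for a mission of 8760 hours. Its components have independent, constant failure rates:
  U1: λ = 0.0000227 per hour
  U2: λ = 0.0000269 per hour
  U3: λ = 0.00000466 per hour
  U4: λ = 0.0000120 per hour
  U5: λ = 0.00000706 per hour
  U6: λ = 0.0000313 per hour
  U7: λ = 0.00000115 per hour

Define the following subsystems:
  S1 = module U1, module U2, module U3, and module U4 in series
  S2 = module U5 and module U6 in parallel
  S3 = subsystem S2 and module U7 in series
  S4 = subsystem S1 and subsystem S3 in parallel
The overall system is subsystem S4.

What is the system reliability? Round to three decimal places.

R(U1) = exp(−0.0000227 × 8760) = 0.81967
R(U2) = exp(−0.0000269 × 8760) = 0.79006
R(U3) = exp(−0.00000466 × 8760) = 0.96000
R(U4) = exp(−0.0000120 × 8760) = 0.90022
R(U5) = exp(−0.00000706 × 8760) = 0.94003
R(U6) = exp(−0.0000313 × 8760) = 0.76019
R(U7) = exp(−0.00000115 × 8760) = 0.98998
Series (U1, U2, U3, and U4): 0.81967 × 0.79006 × 0.96000 × 0.90022 = 0.55965
Parallel (U5 and U6): 1 − (1 − 0.94003)(1 − 0.76019) = 0.98562
Series ([0.98562] and U7): 0.98562 × 0.98998 = 0.97574
Parallel ([0.55965] and [0.97574]): 1 − (1 − 0.55965)(1 − 0.97574) = 0.989

0.989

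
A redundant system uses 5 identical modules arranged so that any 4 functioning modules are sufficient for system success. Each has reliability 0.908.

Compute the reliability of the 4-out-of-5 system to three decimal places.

0.930

R = Σ_{i=4}^{5} C(5,i) p^i (1−p)^{5−i} with p = 0.908
C(5,4)·0.908^4·0.092^1 = 0.31268
C(5,5)·0.908^5·0.092^0 = 0.61720
Sum = 0.930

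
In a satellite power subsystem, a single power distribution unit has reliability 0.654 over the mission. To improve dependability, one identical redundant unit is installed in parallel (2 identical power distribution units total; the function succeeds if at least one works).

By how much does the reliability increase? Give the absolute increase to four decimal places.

0.2263

R_before = 0.654
R_after = 1 − (1 − 0.654)^2 = 0.8803
ΔR = 0.8803 − 0.654 = 0.2263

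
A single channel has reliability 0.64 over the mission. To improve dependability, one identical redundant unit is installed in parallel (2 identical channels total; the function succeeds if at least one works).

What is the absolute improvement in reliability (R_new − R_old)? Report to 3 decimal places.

R_before = 0.64
R_after = 1 − (1 − 0.64)^2 = 0.870
ΔR = 0.870 − 0.64 = 0.230

0.230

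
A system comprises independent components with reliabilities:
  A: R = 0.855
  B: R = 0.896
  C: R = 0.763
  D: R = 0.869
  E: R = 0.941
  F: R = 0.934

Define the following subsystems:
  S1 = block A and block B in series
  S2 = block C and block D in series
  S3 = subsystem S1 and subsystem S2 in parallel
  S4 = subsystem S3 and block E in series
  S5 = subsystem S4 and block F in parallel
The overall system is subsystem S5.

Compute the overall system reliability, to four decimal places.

Series (A and B): 0.855000 × 0.896000 = 0.766080
Series (C and D): 0.763000 × 0.869000 = 0.663047
Parallel ([0.766080] and [0.663047]): 1 − (1 − 0.766080)(1 − 0.663047) = 0.921180
Series ([0.921180] and E): 0.921180 × 0.941000 = 0.866830
Parallel ([0.866830] and F): 1 − (1 − 0.866830)(1 − 0.934000) = 0.9912

0.9912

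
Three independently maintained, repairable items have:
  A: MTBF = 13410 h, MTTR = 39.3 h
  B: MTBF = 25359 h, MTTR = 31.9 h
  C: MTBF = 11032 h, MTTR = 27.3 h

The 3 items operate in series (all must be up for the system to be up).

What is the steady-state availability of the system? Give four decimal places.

A(A) = MTBF/(MTBF+MTTR) = 13410/(13410+39.3) = 0.997078
A(B) = MTBF/(MTBF+MTTR) = 25359/(25359+31.9) = 0.998744
A(C) = MTBF/(MTBF+MTTR) = 11032/(11032+27.3) = 0.997531
Series availability: 0.997078 × 0.998744 × 0.997531 = 0.9934

0.9934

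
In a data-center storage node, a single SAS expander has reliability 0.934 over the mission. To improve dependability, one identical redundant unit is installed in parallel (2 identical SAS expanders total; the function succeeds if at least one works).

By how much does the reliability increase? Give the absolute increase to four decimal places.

0.0616

R_before = 0.934
R_after = 1 − (1 − 0.934)^2 = 0.9956
ΔR = 0.9956 − 0.934 = 0.0616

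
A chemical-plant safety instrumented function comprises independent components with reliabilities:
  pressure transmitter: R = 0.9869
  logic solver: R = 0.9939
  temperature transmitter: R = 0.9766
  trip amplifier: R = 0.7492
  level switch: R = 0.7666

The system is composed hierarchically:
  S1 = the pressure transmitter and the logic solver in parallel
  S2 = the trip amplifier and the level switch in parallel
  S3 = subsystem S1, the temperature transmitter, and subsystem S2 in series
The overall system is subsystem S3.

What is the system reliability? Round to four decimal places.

0.9194

Parallel (pressure transmitter and logic solver): 1 − (1 − 0.986900)(1 − 0.993900) = 0.999920
Parallel (trip amplifier and level switch): 1 − (1 − 0.749200)(1 − 0.766600) = 0.941463
Series ([0.999920], temperature transmitter, and [0.941463]): 0.999920 × 0.976600 × 0.941463 = 0.9194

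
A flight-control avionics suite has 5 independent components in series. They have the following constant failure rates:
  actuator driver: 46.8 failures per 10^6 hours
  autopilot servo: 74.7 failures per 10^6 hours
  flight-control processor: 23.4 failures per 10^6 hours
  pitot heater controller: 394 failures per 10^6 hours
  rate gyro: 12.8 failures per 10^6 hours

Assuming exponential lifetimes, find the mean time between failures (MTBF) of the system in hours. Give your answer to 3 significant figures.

1810

Series of exponential components: λ_sys = Σ λ_i
λ_sys = 0.0000468 + 0.0000747 + 0.0000234 + 0.000394 + 0.0000128 = 5.5170e-04 /h
MTBF = 1 / λ_sys = 1810 h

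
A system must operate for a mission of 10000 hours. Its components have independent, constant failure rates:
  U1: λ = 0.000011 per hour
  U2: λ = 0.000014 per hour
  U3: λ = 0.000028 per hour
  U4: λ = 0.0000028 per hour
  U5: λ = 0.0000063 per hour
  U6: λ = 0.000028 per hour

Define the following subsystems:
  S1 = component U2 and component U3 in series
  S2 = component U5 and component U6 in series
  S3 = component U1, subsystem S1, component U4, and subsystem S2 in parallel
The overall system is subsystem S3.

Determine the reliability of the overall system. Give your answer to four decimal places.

R(U1) = exp(−0.000011 × 10000) = 0.895834
R(U2) = exp(−0.000014 × 10000) = 0.869358
R(U3) = exp(−0.000028 × 10000) = 0.755784
R(U4) = exp(−0.0000028 × 10000) = 0.972388
R(U5) = exp(−0.0000063 × 10000) = 0.938943
R(U6) = exp(−0.000028 × 10000) = 0.755784
Series (U2 and U3): 0.869358 × 0.755784 = 0.657047
Series (U5 and U6): 0.938943 × 0.755784 = 0.709638
Parallel (U1, [0.657047], U4, and [0.709638]): 1 − (1 − 0.895834)(1 − 0.657047)(1 − 0.972388)(1 − 0.709638) = 0.9997

0.9997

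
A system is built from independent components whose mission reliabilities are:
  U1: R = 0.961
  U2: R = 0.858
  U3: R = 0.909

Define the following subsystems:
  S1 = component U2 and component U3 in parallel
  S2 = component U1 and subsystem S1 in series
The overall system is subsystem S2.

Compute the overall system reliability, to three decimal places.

0.949

Parallel (U2 and U3): 1 − (1 − 0.85800)(1 − 0.90900) = 0.98708
Series (U1 and [0.98708]): 0.96100 × 0.98708 = 0.949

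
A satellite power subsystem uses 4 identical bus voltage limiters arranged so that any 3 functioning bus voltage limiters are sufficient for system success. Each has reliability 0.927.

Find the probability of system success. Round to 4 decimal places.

0.9711

R = Σ_{i=3}^{4} C(4,i) p^i (1−p)^{4−i} with p = 0.927
C(4,3)·0.927^3·0.073^1 = 0.232607
C(4,4)·0.927^4·0.073^0 = 0.738446
Sum = 0.9711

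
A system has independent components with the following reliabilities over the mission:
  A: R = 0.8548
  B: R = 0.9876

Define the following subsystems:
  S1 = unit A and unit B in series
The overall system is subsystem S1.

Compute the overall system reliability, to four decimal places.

Series (A and B): 0.854800 × 0.987600 = 0.8442

0.8442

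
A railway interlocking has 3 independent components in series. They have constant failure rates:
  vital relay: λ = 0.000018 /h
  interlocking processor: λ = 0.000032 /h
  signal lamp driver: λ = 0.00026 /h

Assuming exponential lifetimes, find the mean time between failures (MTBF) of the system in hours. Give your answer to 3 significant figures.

Series of exponential components: λ_sys = Σ λ_i
λ_sys = 0.000018 + 0.000032 + 0.00026 = 3.1000e-04 /h
MTBF = 1 / λ_sys = 3230 h

3230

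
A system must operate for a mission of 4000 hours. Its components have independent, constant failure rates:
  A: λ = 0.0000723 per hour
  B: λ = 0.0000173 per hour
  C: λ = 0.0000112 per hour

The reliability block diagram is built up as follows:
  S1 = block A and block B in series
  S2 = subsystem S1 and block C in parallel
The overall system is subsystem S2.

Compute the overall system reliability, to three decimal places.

R(A) = exp(−0.0000723 × 4000) = 0.74886
R(B) = exp(−0.0000173 × 4000) = 0.93314
R(C) = exp(−0.0000112 × 4000) = 0.95619
Series (A and B): 0.74886 × 0.93314 = 0.69879
Parallel ([0.69879] and C): 1 − (1 − 0.69879)(1 − 0.95619) = 0.987

0.987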